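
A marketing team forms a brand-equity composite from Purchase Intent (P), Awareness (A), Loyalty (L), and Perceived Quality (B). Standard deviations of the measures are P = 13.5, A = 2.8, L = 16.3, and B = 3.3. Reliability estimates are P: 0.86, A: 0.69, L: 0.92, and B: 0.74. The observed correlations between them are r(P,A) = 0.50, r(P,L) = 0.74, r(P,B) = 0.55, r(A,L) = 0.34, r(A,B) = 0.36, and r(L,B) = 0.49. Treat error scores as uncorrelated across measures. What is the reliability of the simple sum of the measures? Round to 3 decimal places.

0.946

Var(P+A+L+B) = 13.5² + 2.8² + 16.3² + 3.3² + 2·[13.5·2.8·0.50 + 13.5·16.3·0.74 + 13.5·3.3·0.55 + 2.8·16.3·0.34 + 2.8·3.3·0.36 + 16.3·3.3·0.49] = 466.67 + 502.881 = 969.551.
Under uncorrelated errors the observed covariances equal the true-score covariances, so only the own-variance terms attenuate.
True-score variance = [13.5²·0.86 + 2.8²·0.69 + 16.3²·0.92 + 3.3²·0.74] + 502.881 = 414.638 + 502.881 = 917.519.
Reliability = 917.519 / 969.551 = 0.946.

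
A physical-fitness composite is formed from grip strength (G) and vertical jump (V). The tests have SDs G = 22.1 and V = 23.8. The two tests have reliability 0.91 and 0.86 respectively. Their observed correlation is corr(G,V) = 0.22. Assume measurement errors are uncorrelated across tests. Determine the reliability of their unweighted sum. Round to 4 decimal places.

Var(G+V) = 22.1² + 23.8² + 2·[22.1·23.8·0.22] = 1054.85 + 231.431 = 1286.28.
Under uncorrelated errors the observed covariances equal the true-score covariances, so only the own-variance terms attenuate.
True-score variance = [22.1²·0.91 + 23.8²·0.86] + 231.431 = 931.592 + 231.431 = 1163.02.
Reliability = 1163.02 / 1286.28 = 0.9042.

0.9042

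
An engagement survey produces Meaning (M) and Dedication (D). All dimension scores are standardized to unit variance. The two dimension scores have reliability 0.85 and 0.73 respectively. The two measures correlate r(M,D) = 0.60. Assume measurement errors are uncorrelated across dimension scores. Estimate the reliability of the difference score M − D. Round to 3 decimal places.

Var(M−D) = 1 + 1 − 2·0.60 = 2 − 1.2 = 0.8.
Under uncorrelated errors the observed covariances equal the true-score covariances, so only the own-variance terms attenuate.
True-score variance = [0.85 + 0.73] − 1.2 = 1.58 − 1.2 = 0.38.
Reliability = 0.38 / 0.8 = 0.475.

0.475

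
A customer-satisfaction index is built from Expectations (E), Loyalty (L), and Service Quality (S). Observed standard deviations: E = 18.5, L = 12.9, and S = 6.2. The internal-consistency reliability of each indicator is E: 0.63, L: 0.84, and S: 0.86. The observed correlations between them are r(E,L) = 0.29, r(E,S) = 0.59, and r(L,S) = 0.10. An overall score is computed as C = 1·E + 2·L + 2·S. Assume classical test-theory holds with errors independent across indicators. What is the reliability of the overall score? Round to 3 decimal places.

Var(C) = 18.5² + 2²·12.9² + 2²·6.2² + 2·[2·18.5·12.9·0.29 + 2·18.5·6.2·0.59 + 4·12.9·6.2·0.10] = 1161.65 + 611.51 = 1773.16.
With uncorrelated errors the cross-covariances are all true-score covariance, so they carry over unchanged; only the diagonal terms shrink to ρᵢσᵢ².
True-score variance = [18.5²·0.63 + 2²·12.9²·0.84 + 2²·6.2²·0.86] + 611.51 = 906.989 + 611.51 = 1518.5.
Reliability = 1518.5 / 1773.16 = 0.856.

0.856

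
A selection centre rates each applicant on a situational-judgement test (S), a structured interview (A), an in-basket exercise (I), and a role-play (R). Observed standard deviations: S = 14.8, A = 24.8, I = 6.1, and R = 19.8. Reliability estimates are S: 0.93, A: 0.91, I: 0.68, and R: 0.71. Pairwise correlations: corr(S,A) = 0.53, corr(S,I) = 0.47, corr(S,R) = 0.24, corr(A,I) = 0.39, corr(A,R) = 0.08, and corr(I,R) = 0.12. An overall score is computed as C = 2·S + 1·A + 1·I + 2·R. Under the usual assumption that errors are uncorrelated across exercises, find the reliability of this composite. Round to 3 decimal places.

0.882

Var(C) = 2²·14.8² + 24.8² + 6.1² + 2²·19.8² + 2·[2·14.8·24.8·0.53 + 2·14.8·6.1·0.47 + 4·14.8·19.8·0.24 + 24.8·6.1·0.39 + 2·24.8·19.8·0.08 + 2·6.1·19.8·0.12] = 3096.57 + 1843.59 = 4940.16.
Under uncorrelated errors the observed covariances equal the true-score covariances, so only the own-variance terms attenuate.
True-score variance = [2²·14.8²·0.93 + 24.8²·0.91 + 6.1²·0.68 + 2²·19.8²·0.71] + 1843.59 = 2513.21 + 1843.59 = 4356.81.
Reliability = 4356.81 / 4940.16 = 0.882.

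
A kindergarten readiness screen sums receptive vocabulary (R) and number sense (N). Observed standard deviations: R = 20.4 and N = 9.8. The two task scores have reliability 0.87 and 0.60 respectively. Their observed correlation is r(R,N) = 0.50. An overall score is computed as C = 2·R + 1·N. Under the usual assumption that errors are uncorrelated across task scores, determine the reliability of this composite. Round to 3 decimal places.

Var(C) = 2²·20.4² + 9.8² + 2·[2·20.4·9.8·0.50] = 1760.68 + 399.84 = 2160.52.
With uncorrelated errors the cross-covariances are all true-score covariance, so they carry over unchanged; only the diagonal terms shrink to ρᵢσᵢ².
True-score variance = [2²·20.4²·0.87 + 9.8²·0.60] + 399.84 = 1505.86 + 399.84 = 1905.7.
Reliability = 1905.7 / 2160.52 = 0.882.

0.882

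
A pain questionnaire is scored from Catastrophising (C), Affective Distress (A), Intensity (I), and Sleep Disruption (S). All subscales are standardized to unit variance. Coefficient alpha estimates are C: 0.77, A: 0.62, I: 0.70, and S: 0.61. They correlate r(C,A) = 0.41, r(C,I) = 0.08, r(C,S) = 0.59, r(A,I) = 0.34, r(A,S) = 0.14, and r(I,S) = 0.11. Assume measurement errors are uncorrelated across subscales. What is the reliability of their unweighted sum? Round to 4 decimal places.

Var(C+A+I+S) = 4 + 2·[0.41 + 0.08 + 0.59 + 0.34 + 0.14 + 0.11] = 4 + 3.34 = 7.34.
With uncorrelated errors the cross-covariances are all true-score covariance, so they carry over unchanged; only the diagonal terms shrink to ρᵢσᵢ².
True-score variance = [0.77 + 0.62 + 0.70 + 0.61] + 3.34 = 2.7 + 3.34 = 6.04.
Reliability = 6.04 / 7.34 = 0.8229.

0.8229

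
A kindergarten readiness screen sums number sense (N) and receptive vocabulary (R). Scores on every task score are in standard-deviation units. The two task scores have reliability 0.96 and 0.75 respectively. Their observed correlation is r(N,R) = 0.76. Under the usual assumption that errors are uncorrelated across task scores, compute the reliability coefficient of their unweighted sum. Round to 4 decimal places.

0.9176

Var(N+R) = 2 + 2·[0.76] = 2 + 1.52 = 3.52.
With uncorrelated errors the cross-covariances are all true-score covariance, so they carry over unchanged; only the diagonal terms shrink to ρᵢσᵢ².
True-score variance = [0.96 + 0.75] + 1.52 = 1.71 + 1.52 = 3.23.
Reliability = 3.23 / 3.52 = 0.9176.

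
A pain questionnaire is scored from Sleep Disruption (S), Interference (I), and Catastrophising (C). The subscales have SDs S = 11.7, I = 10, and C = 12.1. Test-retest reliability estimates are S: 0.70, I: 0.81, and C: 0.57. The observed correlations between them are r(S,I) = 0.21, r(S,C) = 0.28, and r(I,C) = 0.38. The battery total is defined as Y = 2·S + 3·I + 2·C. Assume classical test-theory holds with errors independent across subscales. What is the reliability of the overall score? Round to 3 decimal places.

Var(Y) = 2²·11.7² + 3²·10² + 2²·12.1² + 2·[6·11.7·10·0.21 + 4·11.7·12.1·0.28 + 6·10·12.1·0.38] = 2033.2 + 1163.72 = 3196.92.
Because errors are independent across components, Cov(Tᵢ,Tⱼ) = Cov(Xᵢ,Xⱼ); the off-diagonal part of the true-score variance is the same as above.
True-score variance = [2²·11.7²·0.70 + 3²·10²·0.81 + 2²·12.1²·0.57] + 1163.72 = 1446.11 + 1163.72 = 2609.82.
Reliability = 2609.82 / 3196.92 = 0.816.

0.816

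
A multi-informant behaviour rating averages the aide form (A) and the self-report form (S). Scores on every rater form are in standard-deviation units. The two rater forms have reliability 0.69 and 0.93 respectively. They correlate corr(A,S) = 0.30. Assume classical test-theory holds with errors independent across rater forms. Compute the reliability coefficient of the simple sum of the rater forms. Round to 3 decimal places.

0.854

Var(A+S) = 2 + 2·[0.30] = 2 + 0.6 = 2.6.
With uncorrelated errors the cross-covariances are all true-score covariance, so they carry over unchanged; only the diagonal terms shrink to ρᵢσᵢ².
True-score variance = [0.69 + 0.93] + 0.6 = 1.62 + 0.6 = 2.22.
Reliability = 2.22 / 2.6 = 0.854.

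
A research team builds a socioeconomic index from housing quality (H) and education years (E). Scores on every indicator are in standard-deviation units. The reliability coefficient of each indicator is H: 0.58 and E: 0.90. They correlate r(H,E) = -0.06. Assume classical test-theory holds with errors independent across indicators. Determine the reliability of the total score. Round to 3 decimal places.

Var(H+E) = 2 + 2·[(-0.06)] = 2 − 0.12 = 1.88.
Under uncorrelated errors the observed covariances equal the true-score covariances, so only the own-variance terms attenuate.
True-score variance = [0.58 + 0.90] − 0.12 = 1.48 − 0.12 = 1.36.
Reliability = 1.36 / 1.88 = 0.723.

0.723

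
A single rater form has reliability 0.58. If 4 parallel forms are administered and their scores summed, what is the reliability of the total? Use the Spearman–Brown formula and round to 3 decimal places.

0.847

ρ_k = kρ / (1 + (k−1)ρ) = 4·0.58 / (1 + 3·0.58) = 2.320 / 2.740 = 0.847.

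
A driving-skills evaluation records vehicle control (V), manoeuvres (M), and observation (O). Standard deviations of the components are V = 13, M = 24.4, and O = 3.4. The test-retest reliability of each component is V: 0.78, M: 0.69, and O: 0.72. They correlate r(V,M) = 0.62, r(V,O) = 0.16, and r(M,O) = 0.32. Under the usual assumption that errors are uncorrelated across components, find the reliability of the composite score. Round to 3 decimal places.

0.818

Var(V+M+O) = 13² + 24.4² + 3.4² + 2·[13·24.4·0.62 + 13·3.4·0.16 + 24.4·3.4·0.32] = 775.92 + 460.566 = 1236.49.
Because errors are independent across components, Cov(Tᵢ,Tⱼ) = Cov(Xᵢ,Xⱼ); the off-diagonal part of the true-score variance is the same as above.
True-score variance = [13²·0.78 + 24.4²·0.69 + 3.4²·0.72] + 460.566 = 550.942 + 460.566 = 1011.51.
Reliability = 1011.51 / 1236.49 = 0.818.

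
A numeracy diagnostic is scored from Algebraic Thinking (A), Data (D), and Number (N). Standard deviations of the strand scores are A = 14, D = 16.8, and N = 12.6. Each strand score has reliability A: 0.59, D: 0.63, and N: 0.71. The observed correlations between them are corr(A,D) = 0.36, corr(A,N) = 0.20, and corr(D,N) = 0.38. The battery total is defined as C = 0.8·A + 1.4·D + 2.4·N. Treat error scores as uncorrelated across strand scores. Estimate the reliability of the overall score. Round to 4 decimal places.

Var(C) = 0.8²·14² + 1.4²·16.8² + 2.4²·12.6² + 2·[1.12·14·16.8·0.36 + 1.92·14·12.6·0.20 + 3.36·16.8·12.6·0.38] = 1593.09 + 865.687 = 2458.77.
Under uncorrelated errors the observed covariances equal the true-score covariances, so only the own-variance terms attenuate.
True-score variance = [0.8²·14²·0.59 + 1.4²·16.8²·0.63 + 2.4²·12.6²·0.71] + 865.687 = 1071.78 + 865.687 = 1937.47.
Reliability = 1937.47 / 2458.77 = 0.7880.

0.7880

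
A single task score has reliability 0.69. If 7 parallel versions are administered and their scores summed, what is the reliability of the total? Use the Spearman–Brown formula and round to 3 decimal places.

ρ_k = kρ / (1 + (k−1)ρ) = 7·0.69 / (1 + 6·0.69) = 4.830 / 5.140 = 0.940.

0.940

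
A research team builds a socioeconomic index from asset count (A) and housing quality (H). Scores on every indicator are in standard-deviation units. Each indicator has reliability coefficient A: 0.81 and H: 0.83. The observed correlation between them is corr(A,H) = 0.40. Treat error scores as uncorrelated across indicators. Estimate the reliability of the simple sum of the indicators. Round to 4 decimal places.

Var(A+H) = 2 + 2·[0.40] = 2 + 0.8 = 2.8.
Because errors are independent across components, Cov(Tᵢ,Tⱼ) = Cov(Xᵢ,Xⱼ); the off-diagonal part of the true-score variance is the same as above.
True-score variance = [0.81 + 0.83] + 0.8 = 1.64 + 0.8 = 2.44.
Reliability = 2.44 / 2.8 = 0.8714.

0.8714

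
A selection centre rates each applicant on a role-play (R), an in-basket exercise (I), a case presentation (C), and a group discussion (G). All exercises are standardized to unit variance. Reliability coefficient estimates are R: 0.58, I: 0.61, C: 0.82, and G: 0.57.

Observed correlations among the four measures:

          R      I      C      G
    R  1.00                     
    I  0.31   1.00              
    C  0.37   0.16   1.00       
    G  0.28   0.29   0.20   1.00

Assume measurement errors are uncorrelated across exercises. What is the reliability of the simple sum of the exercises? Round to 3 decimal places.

0.803

Var(R+I+C+G) = 4 + 2·[0.31 + 0.37 + 0.28 + 0.16 + 0.29 + 0.20] = 4 + 3.22 = 7.22.
Under uncorrelated errors the observed covariances equal the true-score covariances, so only the own-variance terms attenuate.
True-score variance = [0.58 + 0.61 + 0.82 + 0.57] + 3.22 = 2.58 + 3.22 = 5.8.
Reliability = 5.8 / 7.22 = 0.803.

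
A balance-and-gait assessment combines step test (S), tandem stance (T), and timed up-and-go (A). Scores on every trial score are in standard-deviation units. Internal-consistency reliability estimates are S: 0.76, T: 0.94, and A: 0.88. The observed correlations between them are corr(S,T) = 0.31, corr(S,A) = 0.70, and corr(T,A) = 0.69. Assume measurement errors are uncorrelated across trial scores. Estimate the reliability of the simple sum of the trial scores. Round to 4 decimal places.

0.9344

Var(S+T+A) = 3 + 2·[0.31 + 0.70 + 0.69] = 3 + 3.4 = 6.4.
With uncorrelated errors the cross-covariances are all true-score covariance, so they carry over unchanged; only the diagonal terms shrink to ρᵢσᵢ².
True-score variance = [0.76 + 0.94 + 0.88] + 3.4 = 2.58 + 3.4 = 5.98.
Reliability = 5.98 / 6.4 = 0.9344.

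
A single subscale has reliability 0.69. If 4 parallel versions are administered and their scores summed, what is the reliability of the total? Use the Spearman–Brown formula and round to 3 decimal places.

ρ_k = kρ / (1 + (k−1)ρ) = 4·0.69 / (1 + 3·0.69) = 2.760 / 3.070 = 0.899.

0.899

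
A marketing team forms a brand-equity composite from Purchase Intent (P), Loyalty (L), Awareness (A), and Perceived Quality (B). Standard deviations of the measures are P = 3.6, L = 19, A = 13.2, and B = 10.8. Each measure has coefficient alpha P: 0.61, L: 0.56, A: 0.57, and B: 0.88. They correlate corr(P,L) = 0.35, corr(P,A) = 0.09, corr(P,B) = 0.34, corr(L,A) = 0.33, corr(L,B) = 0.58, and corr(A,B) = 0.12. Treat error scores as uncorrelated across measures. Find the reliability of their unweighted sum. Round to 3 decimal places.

0.787

Var(P+L+A+B) = 3.6² + 19² + 13.2² + 10.8² + 2·[3.6·19·0.35 + 3.6·13.2·0.09 + 3.6·10.8·0.34 + 19·13.2·0.33 + 19·10.8·0.58 + 13.2·10.8·0.12] = 664.84 + 520.646 = 1185.49.
With uncorrelated errors the cross-covariances are all true-score covariance, so they carry over unchanged; only the diagonal terms shrink to ρᵢσᵢ².
True-score variance = [3.6²·0.61 + 19²·0.56 + 13.2²·0.57 + 10.8²·0.88] + 520.646 = 412.026 + 520.646 = 932.672.
Reliability = 932.672 / 1185.49 = 0.787.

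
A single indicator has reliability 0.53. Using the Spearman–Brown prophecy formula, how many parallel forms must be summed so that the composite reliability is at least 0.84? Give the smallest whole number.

k ≥ ρ*(1−ρ₁)/(ρ₁(1−ρ*)) = 0.84·0.47 / (0.53·0.16) = 4.656.
Smallest integer k = 5.

5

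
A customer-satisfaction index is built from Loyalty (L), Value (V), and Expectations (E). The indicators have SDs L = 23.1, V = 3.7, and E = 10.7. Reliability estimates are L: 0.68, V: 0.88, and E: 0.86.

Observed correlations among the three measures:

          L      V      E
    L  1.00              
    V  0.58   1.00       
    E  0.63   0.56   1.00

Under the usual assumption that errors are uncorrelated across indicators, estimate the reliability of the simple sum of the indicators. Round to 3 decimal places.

0.831

Var(L+V+E) = 23.1² + 3.7² + 10.7² + 2·[23.1·3.7·0.58 + 23.1·10.7·0.63 + 3.7·10.7·0.56] = 661.79 + 454.92 = 1116.71.
Because errors are independent across components, Cov(Tᵢ,Tⱼ) = Cov(Xᵢ,Xⱼ); the off-diagonal part of the true-score variance is the same as above.
True-score variance = [23.1²·0.68 + 3.7²·0.88 + 10.7²·0.86] + 454.92 = 473.363 + 454.92 = 928.284.
Reliability = 928.284 / 1116.71 = 0.831.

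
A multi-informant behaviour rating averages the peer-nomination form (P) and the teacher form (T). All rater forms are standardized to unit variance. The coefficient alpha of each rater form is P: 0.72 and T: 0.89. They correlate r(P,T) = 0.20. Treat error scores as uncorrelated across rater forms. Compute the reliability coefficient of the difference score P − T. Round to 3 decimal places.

0.756

Var(P−T) = 1 + 1 − 2·0.20 = 2 − 0.4 = 1.6.
Under uncorrelated errors the observed covariances equal the true-score covariances, so only the own-variance terms attenuate.
True-score variance = [0.72 + 0.89] − 0.4 = 1.61 − 0.4 = 1.21.
Reliability = 1.21 / 1.6 = 0.756.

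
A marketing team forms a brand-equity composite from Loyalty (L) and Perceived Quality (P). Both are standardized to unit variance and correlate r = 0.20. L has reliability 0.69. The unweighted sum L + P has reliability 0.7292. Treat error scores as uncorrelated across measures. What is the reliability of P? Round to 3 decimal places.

Var(L+P) = 2 + 2·0.20 = 2.400.
True-score variance = ρ_L + ρ_P + 2·0.20, so 0.7292 = (0.69 + ρ_P + 0.40) / 2.400.
ρ_P = 0.7292·2.400 − 0.69 − 0.40 = 0.660.

0.660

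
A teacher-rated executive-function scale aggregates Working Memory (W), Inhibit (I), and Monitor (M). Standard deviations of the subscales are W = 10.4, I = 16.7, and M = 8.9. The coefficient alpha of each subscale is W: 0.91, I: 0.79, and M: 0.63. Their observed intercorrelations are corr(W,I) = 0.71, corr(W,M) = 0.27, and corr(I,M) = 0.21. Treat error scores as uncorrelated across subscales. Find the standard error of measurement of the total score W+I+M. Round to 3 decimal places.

9.880

Var(total) = 466.26 + 359.033 = 825.293.
True-score variance = 368.651 + 359.033 = 727.684, so reliability = 0.8817.
Error variance = 825.293 − 727.684 = 97.609; SEM = √97.609 = 9.880.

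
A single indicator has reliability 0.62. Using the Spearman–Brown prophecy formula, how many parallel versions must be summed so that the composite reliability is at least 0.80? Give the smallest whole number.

3

k ≥ ρ*(1−ρ₁)/(ρ₁(1−ρ*)) = 0.80·0.38 / (0.62·0.20) = 2.452.
Smallest integer k = 3.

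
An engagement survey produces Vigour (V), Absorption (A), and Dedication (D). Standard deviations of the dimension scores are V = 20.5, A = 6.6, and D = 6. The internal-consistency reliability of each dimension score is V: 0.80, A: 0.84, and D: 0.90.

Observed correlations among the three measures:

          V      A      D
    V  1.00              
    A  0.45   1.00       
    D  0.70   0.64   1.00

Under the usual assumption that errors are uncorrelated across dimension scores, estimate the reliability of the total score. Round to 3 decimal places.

Var(V+A+D) = 20.5² + 6.6² + 6² + 2·[20.5·6.6·0.45 + 20.5·6·0.70 + 6.6·6·0.64] = 499.81 + 344.658 = 844.468.
With uncorrelated errors the cross-covariances are all true-score covariance, so they carry over unchanged; only the diagonal terms shrink to ρᵢσᵢ².
True-score variance = [20.5²·0.80 + 6.6²·0.84 + 6²·0.90] + 344.658 = 405.19 + 344.658 = 749.848.
Reliability = 749.848 / 844.468 = 0.888.

0.888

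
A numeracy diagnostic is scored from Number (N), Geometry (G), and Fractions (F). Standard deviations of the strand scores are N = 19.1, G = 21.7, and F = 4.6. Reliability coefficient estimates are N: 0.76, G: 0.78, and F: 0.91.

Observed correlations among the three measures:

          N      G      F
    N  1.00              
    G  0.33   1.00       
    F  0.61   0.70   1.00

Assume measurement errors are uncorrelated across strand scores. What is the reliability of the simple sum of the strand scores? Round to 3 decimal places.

Var(N+G+F) = 19.1² + 21.7² + 4.6² + 2·[19.1·21.7·0.33 + 19.1·4.6·0.61 + 21.7·4.6·0.70] = 856.86 + 520.487 = 1377.35.
Because errors are independent across components, Cov(Tᵢ,Tⱼ) = Cov(Xᵢ,Xⱼ); the off-diagonal part of the true-score variance is the same as above.
True-score variance = [19.1²·0.76 + 21.7²·0.78 + 4.6²·0.91] + 520.487 = 663.805 + 520.487 = 1184.29.
Reliability = 1184.29 / 1377.35 = 0.860.

0.860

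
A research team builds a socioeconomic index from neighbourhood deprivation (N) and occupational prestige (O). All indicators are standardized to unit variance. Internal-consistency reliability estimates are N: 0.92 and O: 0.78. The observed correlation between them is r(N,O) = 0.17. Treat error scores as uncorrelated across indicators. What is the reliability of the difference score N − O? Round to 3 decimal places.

0.819

Var(N−O) = 1 + 1 − 2·0.17 = 2 − 0.34 = 1.66.
Because errors are independent across components, Cov(Tᵢ,Tⱼ) = Cov(Xᵢ,Xⱼ); the off-diagonal part of the true-score variance is the same as above.
True-score variance = [0.92 + 0.78] − 0.34 = 1.7 − 0.34 = 1.36.
Reliability = 1.36 / 1.66 = 0.819.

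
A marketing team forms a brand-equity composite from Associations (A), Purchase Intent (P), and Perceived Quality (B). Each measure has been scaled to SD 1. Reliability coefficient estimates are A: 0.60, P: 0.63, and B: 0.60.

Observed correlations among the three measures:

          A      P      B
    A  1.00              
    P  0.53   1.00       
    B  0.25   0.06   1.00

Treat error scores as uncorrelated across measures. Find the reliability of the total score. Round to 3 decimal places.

Var(A+P+B) = 3 + 2·[0.53 + 0.25 + 0.06] = 3 + 1.68 = 4.68.
Under uncorrelated errors the observed covariances equal the true-score covariances, so only the own-variance terms attenuate.
True-score variance = [0.60 + 0.63 + 0.60] + 1.68 = 1.83 + 1.68 = 3.51.
Reliability = 3.51 / 4.68 = 0.750.

0.750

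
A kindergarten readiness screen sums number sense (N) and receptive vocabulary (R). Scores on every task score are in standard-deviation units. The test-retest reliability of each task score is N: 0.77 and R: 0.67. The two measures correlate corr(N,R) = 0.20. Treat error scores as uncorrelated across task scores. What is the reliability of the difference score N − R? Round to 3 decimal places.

0.650

Var(N−R) = 1 + 1 − 2·0.20 = 2 − 0.4 = 1.6.
With uncorrelated errors the cross-covariances are all true-score covariance, so they carry over unchanged; only the diagonal terms shrink to ρᵢσᵢ².
True-score variance = [0.77 + 0.67] − 0.4 = 1.44 − 0.4 = 1.04.
Reliability = 1.04 / 1.6 = 0.650.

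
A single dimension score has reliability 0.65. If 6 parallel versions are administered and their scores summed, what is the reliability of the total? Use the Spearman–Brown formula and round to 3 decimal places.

ρ_k = kρ / (1 + (k−1)ρ) = 6·0.65 / (1 + 5·0.65) = 3.900 / 4.250 = 0.918.

0.918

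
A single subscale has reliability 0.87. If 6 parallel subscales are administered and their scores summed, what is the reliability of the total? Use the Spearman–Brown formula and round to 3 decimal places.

ρ_k = kρ / (1 + (k−1)ρ) = 6·0.87 / (1 + 5·0.87) = 5.220 / 5.350 = 0.976.

0.976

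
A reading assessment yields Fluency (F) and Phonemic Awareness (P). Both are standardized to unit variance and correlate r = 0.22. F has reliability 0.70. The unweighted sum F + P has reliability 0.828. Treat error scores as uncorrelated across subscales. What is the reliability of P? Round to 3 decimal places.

0.880

Var(F+P) = 2 + 2·0.22 = 2.440.
True-score variance = ρ_F + ρ_P + 2·0.22, so 0.828 = (0.70 + ρ_P + 0.44) / 2.440.
ρ_P = 0.828·2.440 − 0.70 − 0.44 = 0.880.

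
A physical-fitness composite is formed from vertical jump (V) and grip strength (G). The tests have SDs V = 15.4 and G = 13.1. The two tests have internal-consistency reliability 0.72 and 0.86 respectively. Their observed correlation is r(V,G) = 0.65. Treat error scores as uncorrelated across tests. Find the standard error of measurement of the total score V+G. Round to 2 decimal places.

9.51

Var(total) = 408.77 + 262.262 = 671.032.
True-score variance = 318.34 + 262.262 = 580.602, so reliability = 0.8652.
Error variance = 671.032 − 580.602 = 90.4302; SEM = √90.4302 = 9.51.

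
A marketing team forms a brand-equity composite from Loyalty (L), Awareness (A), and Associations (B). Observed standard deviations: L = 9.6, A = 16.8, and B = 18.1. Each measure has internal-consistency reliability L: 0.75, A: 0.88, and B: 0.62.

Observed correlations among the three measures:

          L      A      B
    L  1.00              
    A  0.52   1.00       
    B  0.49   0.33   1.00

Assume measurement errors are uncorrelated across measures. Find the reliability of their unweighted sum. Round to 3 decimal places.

0.854

Var(L+A+B) = 9.6² + 16.8² + 18.1² + 2·[9.6·16.8·0.52 + 9.6·18.1·0.49 + 16.8·18.1·0.33] = 702.01 + 538.709 = 1240.72.
With uncorrelated errors the cross-covariances are all true-score covariance, so they carry over unchanged; only the diagonal terms shrink to ρᵢσᵢ².
True-score variance = [9.6²·0.75 + 16.8²·0.88 + 18.1²·0.62] + 538.709 = 520.609 + 538.709 = 1059.32.
Reliability = 1059.32 / 1240.72 = 0.854.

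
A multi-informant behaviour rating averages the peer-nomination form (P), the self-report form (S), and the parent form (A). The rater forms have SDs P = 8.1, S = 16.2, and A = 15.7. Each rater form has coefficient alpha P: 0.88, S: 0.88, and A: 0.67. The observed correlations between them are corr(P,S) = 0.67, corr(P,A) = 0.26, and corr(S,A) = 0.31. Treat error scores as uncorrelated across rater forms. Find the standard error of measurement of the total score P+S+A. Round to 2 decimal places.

10.99

Var(total) = 574.54 + 399.654 = 974.194.
True-score variance = 453.832 + 399.654 = 853.486, so reliability = 0.8761.
Error variance = 974.194 − 853.486 = 120.708; SEM = √120.708 = 10.99.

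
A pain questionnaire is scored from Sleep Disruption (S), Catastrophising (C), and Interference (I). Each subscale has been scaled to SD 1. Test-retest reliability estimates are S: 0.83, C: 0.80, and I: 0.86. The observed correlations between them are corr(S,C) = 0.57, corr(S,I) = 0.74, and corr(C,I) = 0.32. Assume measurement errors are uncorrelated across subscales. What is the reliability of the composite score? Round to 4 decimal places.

Var(S+C+I) = 3 + 2·[0.57 + 0.74 + 0.32] = 3 + 3.26 = 6.26.
Under uncorrelated errors the observed covariances equal the true-score covariances, so only the own-variance terms attenuate.
True-score variance = [0.83 + 0.80 + 0.86] + 3.26 = 2.49 + 3.26 = 5.75.
Reliability = 5.75 / 6.26 = 0.9185.

0.9185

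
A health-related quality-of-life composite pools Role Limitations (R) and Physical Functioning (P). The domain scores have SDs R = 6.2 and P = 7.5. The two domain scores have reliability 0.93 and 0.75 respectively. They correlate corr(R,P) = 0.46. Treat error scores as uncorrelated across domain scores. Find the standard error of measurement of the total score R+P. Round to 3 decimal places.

Var(total) = 94.69 + 42.78 = 137.47.
True-score variance = 77.9367 + 42.78 = 120.717, so reliability = 0.8781.
Error variance = 137.47 − 120.717 = 16.7533; SEM = √16.7533 = 4.093.

4.093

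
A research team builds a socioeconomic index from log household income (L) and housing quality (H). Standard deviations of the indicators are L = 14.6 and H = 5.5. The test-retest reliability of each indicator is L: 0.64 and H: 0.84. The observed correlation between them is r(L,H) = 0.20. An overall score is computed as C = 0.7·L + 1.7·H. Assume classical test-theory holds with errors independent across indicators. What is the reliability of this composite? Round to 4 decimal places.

Var(C) = 0.7²·14.6² + 1.7²·5.5² + 2·[1.19·14.6·5.5·0.20] = 191.871 + 38.2228 = 230.094.
Because errors are independent across components, Cov(Tᵢ,Tⱼ) = Cov(Xᵢ,Xⱼ); the off-diagonal part of the true-score variance is the same as above.
True-score variance = [0.7²·14.6²·0.64 + 1.7²·5.5²·0.84] + 38.2228 = 140.282 + 38.2228 = 178.505.
Reliability = 178.505 / 230.094 = 0.7758.

0.7758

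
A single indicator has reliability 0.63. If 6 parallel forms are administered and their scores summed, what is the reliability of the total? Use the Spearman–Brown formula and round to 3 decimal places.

0.911

ρ_k = kρ / (1 + (k−1)ρ) = 6·0.63 / (1 + 5·0.63) = 3.780 / 4.150 = 0.911.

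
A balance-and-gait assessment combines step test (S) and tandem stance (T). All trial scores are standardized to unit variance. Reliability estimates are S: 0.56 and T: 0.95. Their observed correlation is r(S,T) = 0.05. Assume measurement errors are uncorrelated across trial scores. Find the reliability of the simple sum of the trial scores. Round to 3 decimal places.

0.767

Var(S+T) = 2 + 2·[0.05] = 2 + 0.1 = 2.1.
Under uncorrelated errors the observed covariances equal the true-score covariances, so only the own-variance terms attenuate.
True-score variance = [0.56 + 0.95] + 0.1 = 1.51 + 0.1 = 1.61.
Reliability = 1.61 / 2.1 = 0.767.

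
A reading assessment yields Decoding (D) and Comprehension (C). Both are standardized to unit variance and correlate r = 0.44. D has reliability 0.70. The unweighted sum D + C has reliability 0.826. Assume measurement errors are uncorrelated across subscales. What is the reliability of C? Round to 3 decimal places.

Var(D+C) = 2 + 2·0.44 = 2.880.
True-score variance = ρ_D + ρ_C + 2·0.44, so 0.826 = (0.70 + ρ_C + 0.88) / 2.880.
ρ_C = 0.826·2.880 − 0.70 − 0.88 = 0.799.

0.799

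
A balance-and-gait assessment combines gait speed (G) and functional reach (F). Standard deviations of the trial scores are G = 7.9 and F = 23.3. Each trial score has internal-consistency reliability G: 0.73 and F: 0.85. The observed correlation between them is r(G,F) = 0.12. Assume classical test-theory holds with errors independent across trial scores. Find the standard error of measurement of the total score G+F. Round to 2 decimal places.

Var(total) = 605.3 + 44.1768 = 649.477.
True-score variance = 507.016 + 44.1768 = 551.193, so reliability = 0.8487.
Error variance = 649.477 − 551.193 = 98.2842; SEM = √98.2842 = 9.91.

9.91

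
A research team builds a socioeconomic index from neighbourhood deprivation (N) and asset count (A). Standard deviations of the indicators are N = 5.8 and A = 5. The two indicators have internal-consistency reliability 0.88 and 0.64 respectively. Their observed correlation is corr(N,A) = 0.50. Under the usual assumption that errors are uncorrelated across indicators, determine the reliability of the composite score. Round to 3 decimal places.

0.851

Var(N+A) = 5.8² + 5² + 2·[5.8·5·0.50] = 58.64 + 29 = 87.64.
Because errors are independent across components, Cov(Tᵢ,Tⱼ) = Cov(Xᵢ,Xⱼ); the off-diagonal part of the true-score variance is the same as above.
True-score variance = [5.8²·0.88 + 5²·0.64] + 29 = 45.6032 + 29 = 74.6032.
Reliability = 74.6032 / 87.64 = 0.851.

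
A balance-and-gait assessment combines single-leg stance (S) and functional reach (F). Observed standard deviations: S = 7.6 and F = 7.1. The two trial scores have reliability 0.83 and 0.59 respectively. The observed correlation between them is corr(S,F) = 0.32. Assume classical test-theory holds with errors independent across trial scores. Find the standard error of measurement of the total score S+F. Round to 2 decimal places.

5.52

Var(total) = 108.17 + 34.5344 = 142.704.
True-score variance = 77.6827 + 34.5344 = 112.217, so reliability = 0.7864.
Error variance = 142.704 − 112.217 = 30.4873; SEM = √30.4873 = 5.52.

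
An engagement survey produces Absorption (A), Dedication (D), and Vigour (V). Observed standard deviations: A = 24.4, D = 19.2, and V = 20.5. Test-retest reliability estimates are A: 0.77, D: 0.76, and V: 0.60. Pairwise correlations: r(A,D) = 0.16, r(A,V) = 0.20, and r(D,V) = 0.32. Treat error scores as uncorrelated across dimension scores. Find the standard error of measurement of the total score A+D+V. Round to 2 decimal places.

19.84

Var(total) = 1384.25 + 601.898 = 1986.15.
True-score variance = 990.744 + 601.898 = 1592.64, so reliability = 0.8019.
Error variance = 1986.15 − 1592.64 = 393.506; SEM = √393.506 = 19.84.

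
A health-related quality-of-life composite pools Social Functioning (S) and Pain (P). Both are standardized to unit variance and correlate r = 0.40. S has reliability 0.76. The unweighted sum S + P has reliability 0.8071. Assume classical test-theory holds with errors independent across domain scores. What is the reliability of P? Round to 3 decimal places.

Var(S+P) = 2 + 2·0.40 = 2.800.
True-score variance = ρ_S + ρ_P + 2·0.40, so 0.8071 = (0.76 + ρ_P + 0.80) / 2.800.
ρ_P = 0.8071·2.800 − 0.76 − 0.80 = 0.700.

0.700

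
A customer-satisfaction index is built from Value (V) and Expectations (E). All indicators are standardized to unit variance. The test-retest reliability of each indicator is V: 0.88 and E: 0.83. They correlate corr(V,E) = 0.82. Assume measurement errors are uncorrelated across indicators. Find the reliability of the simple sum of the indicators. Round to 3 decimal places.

0.920

Var(V+E) = 2 + 2·[0.82] = 2 + 1.64 = 3.64.
Under uncorrelated errors the observed covariances equal the true-score covariances, so only the own-variance terms attenuate.
True-score variance = [0.88 + 0.83] + 1.64 = 1.71 + 1.64 = 3.35.
Reliability = 3.35 / 3.64 = 0.920.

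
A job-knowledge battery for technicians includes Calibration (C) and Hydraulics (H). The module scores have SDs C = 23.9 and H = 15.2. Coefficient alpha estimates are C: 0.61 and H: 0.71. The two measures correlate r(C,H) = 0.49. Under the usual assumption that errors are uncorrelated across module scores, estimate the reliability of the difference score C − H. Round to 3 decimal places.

Var(C−H) = 23.9² + 15.2² − 2·23.9·15.2·0.49 = 802.25 − 356.014 = 446.236.
With uncorrelated errors the cross-covariances are all true-score covariance, so they carry over unchanged; only the diagonal terms shrink to ρᵢσᵢ².
True-score variance = [23.9²·0.61 + 15.2²·0.71] − 356.014 = 512.476 − 356.014 = 156.462.
Reliability = 156.462 / 446.236 = 0.351.

0.351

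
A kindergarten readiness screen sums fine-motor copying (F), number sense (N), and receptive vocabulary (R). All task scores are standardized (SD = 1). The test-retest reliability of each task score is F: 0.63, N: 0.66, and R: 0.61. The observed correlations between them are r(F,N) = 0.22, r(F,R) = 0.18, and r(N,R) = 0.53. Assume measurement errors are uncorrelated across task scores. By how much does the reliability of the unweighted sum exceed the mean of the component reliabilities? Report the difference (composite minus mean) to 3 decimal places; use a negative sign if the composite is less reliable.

0.140

Var(sum) = 3 + 1.86 = 4.86; true-score variance = 1.9 + 1.86 = 3.76; composite reliability = 0.7737.
Mean component reliability = 0.6333.
Difference = 0.7737 − 0.6333 = 0.140.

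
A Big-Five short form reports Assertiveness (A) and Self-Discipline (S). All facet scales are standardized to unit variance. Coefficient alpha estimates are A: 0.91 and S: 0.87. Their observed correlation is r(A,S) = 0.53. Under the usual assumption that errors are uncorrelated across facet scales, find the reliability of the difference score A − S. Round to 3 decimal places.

0.766

Var(A−S) = 1 + 1 − 2·0.53 = 2 − 1.06 = 0.94.
With uncorrelated errors the cross-covariances are all true-score covariance, so they carry over unchanged; only the diagonal terms shrink to ρᵢσᵢ².
True-score variance = [0.91 + 0.87] − 1.06 = 1.78 − 1.06 = 0.72.
Reliability = 0.72 / 0.94 = 0.766.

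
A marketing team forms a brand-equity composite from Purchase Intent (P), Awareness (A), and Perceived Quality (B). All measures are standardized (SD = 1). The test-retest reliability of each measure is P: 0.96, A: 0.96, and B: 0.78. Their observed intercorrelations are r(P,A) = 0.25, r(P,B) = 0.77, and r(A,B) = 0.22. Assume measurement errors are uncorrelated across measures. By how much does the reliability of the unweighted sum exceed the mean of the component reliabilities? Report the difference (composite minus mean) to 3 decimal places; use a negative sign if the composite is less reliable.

0.045

Var(sum) = 3 + 2.48 = 5.48; true-score variance = 2.7 + 2.48 = 5.18; composite reliability = 0.9453.
Mean component reliability = 0.9000.
Difference = 0.9453 − 0.9000 = 0.045.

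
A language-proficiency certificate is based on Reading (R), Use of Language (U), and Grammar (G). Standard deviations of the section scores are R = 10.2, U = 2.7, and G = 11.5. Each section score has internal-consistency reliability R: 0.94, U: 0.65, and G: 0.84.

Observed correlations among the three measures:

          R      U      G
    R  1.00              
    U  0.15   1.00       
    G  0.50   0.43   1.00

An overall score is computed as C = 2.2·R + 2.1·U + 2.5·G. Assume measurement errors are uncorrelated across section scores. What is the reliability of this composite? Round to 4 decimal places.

Var(C) = 2.2²·10.2² + 2.1²·2.7² + 2.5²·11.5² + 2·[4.62·10.2·2.7·0.15 + 5.5·10.2·11.5·0.50 + 5.25·2.7·11.5·0.43] = 1362.27 + 823.511 = 2185.78.
Under uncorrelated errors the observed covariances equal the true-score covariances, so only the own-variance terms attenuate.
True-score variance = [2.2²·10.2²·0.94 + 2.1²·2.7²·0.65 + 2.5²·11.5²·0.84] + 823.511 = 1188.55 + 823.511 = 2012.06.
Reliability = 2012.06 / 2185.78 = 0.9205.

0.9205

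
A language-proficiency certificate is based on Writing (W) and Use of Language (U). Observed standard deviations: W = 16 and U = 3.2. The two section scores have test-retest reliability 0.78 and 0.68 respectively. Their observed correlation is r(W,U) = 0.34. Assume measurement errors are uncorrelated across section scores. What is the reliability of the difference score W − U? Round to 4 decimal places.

0.7425

Var(W−U) = 16² + 3.2² − 2·16·3.2·0.34 = 266.24 − 34.816 = 231.424.
Because errors are independent across components, Cov(Tᵢ,Tⱼ) = Cov(Xᵢ,Xⱼ); the off-diagonal part of the true-score variance is the same as above.
True-score variance = [16²·0.78 + 3.2²·0.68] − 34.816 = 206.643 − 34.816 = 171.827.
Reliability = 171.827 / 231.424 = 0.7425.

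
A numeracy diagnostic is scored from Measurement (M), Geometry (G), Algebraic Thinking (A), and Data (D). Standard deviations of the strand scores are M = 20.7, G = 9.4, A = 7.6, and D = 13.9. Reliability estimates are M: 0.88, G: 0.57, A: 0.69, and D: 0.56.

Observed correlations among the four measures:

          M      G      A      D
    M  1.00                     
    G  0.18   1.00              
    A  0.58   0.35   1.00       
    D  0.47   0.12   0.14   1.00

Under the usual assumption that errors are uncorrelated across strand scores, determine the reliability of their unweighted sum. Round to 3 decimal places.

Var(M+G+A+D) = 20.7² + 9.4² + 7.6² + 13.9² + 2·[20.7·9.4·0.18 + 20.7·7.6·0.58 + 20.7·13.9·0.47 + 9.4·7.6·0.35 + 9.4·13.9·0.12 + 7.6·13.9·0.14] = 767.82 + 633.952 = 1401.77.
With uncorrelated errors the cross-covariances are all true-score covariance, so they carry over unchanged; only the diagonal terms shrink to ρᵢσᵢ².
True-score variance = [20.7²·0.88 + 9.4²·0.57 + 7.6²·0.69 + 13.9²·0.56] + 633.952 = 575.488 + 633.952 = 1209.44.
Reliability = 1209.44 / 1401.77 = 0.863.

0.863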